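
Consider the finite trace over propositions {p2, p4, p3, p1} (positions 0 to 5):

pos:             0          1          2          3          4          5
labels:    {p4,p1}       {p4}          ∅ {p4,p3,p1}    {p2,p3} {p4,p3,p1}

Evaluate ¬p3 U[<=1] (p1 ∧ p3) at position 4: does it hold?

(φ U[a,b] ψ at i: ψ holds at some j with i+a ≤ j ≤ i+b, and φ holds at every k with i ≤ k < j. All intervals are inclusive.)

Need some j in [4,5] with (p1 ∧ p3), and ¬p3 at every k in [4,j-1].
  j=4: (p1 ∧ p3) false.
  j=5: (p1 ∧ p3) holds, but ¬p3 fails at k=4 → not this j.
No j in the window works → until fails.

Does not hold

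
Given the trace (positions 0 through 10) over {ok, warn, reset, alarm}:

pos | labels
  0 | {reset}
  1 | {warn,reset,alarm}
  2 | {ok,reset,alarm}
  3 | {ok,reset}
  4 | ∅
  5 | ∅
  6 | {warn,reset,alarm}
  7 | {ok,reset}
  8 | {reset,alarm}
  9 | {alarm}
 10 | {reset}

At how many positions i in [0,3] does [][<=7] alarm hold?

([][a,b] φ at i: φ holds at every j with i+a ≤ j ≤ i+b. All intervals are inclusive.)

Evaluate at each i in [0,3]:
  i=0: ✗ (fails at j=0)
  i=1: ✗ (fails at j=3)
  i=2: ✗ (fails at j=3)
  i=3: ✗ (fails at j=3)
Positions where it holds: {} → 0.

0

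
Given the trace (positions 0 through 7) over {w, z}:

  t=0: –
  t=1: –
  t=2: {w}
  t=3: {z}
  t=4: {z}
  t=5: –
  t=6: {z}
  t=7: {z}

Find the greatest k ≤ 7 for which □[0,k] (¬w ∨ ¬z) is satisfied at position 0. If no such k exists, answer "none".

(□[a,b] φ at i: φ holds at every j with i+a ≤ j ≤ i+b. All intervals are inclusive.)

(¬w ∨ ¬z) must hold from j=0 onward; find where it first fails.
  j=0: holds
  j=1: holds
  j=2: holds
  j=3: holds
  j=4: holds
  j=5: holds
  j=6: holds
  j=7: holds
Holds through j=7; largest k = 7.

7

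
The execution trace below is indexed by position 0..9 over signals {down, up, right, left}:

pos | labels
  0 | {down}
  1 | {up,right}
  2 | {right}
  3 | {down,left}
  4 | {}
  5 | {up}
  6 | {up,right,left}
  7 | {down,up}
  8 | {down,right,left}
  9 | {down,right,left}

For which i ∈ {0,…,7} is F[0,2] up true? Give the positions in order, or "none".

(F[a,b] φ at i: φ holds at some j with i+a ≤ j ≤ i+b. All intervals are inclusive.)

0, 1, 3, 4, 5, 6, 7

Evaluate at each i in [0,7]:
  i=0: ✓ (witness j=1)
  i=1: ✓ (witness j=1)
  i=2: ✗ (none in [2,4])
  i=3: ✓ (witness j=5)
  i=4: ✓ (witness j=5)
  i=5: ✓ (witness j=5)
  i=6: ✓ (witness j=6)
  i=7: ✓ (witness j=7)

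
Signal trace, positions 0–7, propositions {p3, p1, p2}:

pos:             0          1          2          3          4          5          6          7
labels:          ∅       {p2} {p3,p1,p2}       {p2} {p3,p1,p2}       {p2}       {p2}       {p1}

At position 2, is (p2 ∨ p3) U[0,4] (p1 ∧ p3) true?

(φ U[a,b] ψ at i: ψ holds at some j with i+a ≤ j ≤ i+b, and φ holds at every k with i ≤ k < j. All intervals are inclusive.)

Need some j in [2,6] with (p1 ∧ p3), and (p2 ∨ p3) at every k in [2,j-1].
  j=2: (p1 ∧ p3) holds; no prefix to check → satisfied.

Yes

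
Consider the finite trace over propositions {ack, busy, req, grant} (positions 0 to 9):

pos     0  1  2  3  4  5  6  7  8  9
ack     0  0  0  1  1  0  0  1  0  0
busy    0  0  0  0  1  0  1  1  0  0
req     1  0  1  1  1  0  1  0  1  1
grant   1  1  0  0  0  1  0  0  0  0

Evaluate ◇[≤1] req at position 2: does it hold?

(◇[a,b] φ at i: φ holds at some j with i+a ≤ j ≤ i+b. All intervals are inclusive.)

Holds

Check req at each j in [2,3]:
  j=2: true
  j=3: true
Found at j=2 → formula holds.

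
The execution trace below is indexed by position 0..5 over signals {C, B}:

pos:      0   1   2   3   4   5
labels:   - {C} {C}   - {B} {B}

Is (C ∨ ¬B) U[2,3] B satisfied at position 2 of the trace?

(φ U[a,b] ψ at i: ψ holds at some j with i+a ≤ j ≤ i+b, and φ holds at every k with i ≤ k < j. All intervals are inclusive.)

True

Need some j in [4,5] with B, and (C ∨ ¬B) at every k in [2,j-1].
  j=4: B holds; (C ∨ ¬B) holds at every k in [2,3] → satisfied.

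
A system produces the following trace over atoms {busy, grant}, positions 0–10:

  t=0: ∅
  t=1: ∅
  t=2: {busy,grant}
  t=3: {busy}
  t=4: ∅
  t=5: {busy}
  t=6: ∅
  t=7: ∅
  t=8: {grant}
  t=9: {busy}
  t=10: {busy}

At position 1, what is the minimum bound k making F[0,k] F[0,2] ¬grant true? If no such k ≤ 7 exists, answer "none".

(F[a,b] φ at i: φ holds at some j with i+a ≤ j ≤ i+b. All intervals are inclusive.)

0

Scan j = 1,2,… for F[0,2] ¬grant:
  j=1: holds
First hit at j=1, so smallest k = 1-1 = 0.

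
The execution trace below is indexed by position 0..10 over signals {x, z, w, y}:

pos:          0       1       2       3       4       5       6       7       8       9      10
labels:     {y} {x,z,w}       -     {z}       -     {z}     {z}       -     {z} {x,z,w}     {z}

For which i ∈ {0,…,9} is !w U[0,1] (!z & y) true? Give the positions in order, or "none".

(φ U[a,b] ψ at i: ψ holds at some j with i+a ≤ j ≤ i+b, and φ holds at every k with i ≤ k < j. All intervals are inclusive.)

0

Evaluate at each i in [0,9]:
  i=0: ✓ (rhs at j=0)
  i=1: ✗ (no rhs in [1,2])
  i=2: ✗ (no rhs in [2,3])
  i=3: ✗ (no rhs in [3,4])
  i=4: ✗ (no rhs in [4,5])
  i=5: ✗ (no rhs in [5,6])
  i=6: ✗ (no rhs in [6,7])
  i=7: ✗ (no rhs in [7,8])
  i=8: ✗ (no rhs in [8,9])
  i=9: ✗ (no rhs in [9,10])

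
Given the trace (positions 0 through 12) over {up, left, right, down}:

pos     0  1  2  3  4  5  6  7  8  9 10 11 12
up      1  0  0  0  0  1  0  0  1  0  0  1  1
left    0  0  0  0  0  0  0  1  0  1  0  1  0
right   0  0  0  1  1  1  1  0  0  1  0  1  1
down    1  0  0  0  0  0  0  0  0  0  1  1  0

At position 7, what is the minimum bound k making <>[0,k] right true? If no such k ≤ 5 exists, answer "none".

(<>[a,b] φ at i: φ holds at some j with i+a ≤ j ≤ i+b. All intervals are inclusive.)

Scan j = 7,8,… for right:
  j=7: fails
  j=8: fails
  j=9: holds
First hit at j=9, so smallest k = 9-7 = 2.

2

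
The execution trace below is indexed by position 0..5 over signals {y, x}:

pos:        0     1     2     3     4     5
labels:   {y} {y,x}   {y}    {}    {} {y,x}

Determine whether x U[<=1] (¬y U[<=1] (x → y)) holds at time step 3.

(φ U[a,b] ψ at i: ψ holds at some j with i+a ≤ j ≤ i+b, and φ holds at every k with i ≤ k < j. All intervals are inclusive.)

Need some j in [3,4] with (¬y U[<=1] (x → y)), and x at every k in [3,j-1].
  j=3: (¬y U[<=1] (x → y)) holds; no prefix to check → satisfied.

Holds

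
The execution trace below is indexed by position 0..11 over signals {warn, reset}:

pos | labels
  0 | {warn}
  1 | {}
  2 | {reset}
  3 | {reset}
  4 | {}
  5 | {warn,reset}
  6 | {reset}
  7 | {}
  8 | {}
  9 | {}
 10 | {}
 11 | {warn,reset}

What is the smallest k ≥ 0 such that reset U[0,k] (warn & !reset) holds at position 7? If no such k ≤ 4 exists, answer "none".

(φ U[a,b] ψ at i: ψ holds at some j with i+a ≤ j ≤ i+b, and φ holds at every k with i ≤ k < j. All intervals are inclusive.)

none

Need earliest j ≥ 7 with (warn & !reset), and reset at every k in [7,j-1].
  j=7: rhs fails.
  j=8: rhs fails.
  j=9: rhs fails.
  j=10: rhs fails.
  j=11: rhs fails.
No witness within the range → none.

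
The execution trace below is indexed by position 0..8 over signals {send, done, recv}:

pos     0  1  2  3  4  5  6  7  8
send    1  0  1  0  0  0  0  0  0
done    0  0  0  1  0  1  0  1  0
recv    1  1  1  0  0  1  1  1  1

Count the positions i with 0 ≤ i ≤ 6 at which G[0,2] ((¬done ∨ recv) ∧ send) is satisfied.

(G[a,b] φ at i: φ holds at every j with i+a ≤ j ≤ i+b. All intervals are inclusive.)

0

Evaluate at each i in [0,6]:
  i=0: ✗ (fails at j=1)
  i=1: ✗ (fails at j=1)
  i=2: ✗ (fails at j=3)
  i=3: ✗ (fails at j=3)
  i=4: ✗ (fails at j=4)
  i=5: ✗ (fails at j=5)
  i=6: ✗ (fails at j=6)
Positions where it holds: {} → 0.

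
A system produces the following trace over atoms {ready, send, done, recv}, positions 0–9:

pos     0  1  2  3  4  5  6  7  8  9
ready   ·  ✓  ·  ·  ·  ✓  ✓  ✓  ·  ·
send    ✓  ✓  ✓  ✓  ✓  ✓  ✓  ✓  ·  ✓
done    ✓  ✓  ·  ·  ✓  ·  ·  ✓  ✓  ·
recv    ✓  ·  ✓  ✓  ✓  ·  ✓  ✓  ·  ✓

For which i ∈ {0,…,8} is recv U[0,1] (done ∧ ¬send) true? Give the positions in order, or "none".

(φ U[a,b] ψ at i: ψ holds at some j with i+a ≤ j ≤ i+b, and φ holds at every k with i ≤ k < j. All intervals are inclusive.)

Evaluate at each i in [0,8]:
  i=0: ✗ (no rhs in [0,1])
  i=1: ✗ (no rhs in [1,2])
  i=2: ✗ (no rhs in [2,3])
  i=3: ✗ (no rhs in [3,4])
  i=4: ✗ (no rhs in [4,5])
  i=5: ✗ (no rhs in [5,6])
  i=6: ✗ (no rhs in [6,7])
  i=7: ✓ (rhs at j=8; lhs holds on [7,7])
  i=8: ✓ (rhs at j=8)

7, 8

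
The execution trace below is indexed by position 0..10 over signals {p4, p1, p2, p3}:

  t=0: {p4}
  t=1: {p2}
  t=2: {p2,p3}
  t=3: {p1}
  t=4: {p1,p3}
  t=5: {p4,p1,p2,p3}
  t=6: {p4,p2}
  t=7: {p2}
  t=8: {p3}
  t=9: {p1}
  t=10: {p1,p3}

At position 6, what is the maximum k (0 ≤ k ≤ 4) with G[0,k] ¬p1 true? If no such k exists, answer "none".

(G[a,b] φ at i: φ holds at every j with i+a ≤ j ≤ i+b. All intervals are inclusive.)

2

¬p1 must hold from j=6 onward; find where it first fails.
  j=6: holds
  j=7: holds
  j=8: holds
  j=9: fails
Holds on [6,8], so largest k = 2.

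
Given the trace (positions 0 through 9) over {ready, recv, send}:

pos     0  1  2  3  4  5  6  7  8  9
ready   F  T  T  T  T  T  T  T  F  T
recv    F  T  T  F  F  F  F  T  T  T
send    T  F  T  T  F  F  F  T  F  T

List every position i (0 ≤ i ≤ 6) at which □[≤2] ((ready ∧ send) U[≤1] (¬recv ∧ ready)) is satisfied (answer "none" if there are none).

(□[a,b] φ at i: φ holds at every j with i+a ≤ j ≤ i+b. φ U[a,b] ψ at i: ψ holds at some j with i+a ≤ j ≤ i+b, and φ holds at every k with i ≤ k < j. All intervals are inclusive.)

2, 3, 4

Evaluate at each i in [0,6]:
  i=0: ✗ (fails at j=0)
  i=1: ✗ (fails at j=1)
  i=2: ✓ (all of [2,4])
  i=3: ✓ (all of [3,5])
  i=4: ✓ (all of [4,6])
  i=5: ✗ (fails at j=7)
  i=6: ✗ (fails at j=7)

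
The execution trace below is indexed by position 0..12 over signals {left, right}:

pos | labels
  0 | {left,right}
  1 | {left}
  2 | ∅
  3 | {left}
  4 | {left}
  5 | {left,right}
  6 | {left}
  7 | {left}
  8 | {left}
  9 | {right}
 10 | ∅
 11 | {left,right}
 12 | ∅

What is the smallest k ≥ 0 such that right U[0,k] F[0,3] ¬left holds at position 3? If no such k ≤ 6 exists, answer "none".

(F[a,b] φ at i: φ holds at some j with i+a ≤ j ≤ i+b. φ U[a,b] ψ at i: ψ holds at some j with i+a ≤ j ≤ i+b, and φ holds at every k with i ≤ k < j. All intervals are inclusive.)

none

Need earliest j ≥ 3 with F[0,3] ¬left, and right at every k in [3,j-1].
  j=3: rhs fails.
  j=4: rhs fails.
  j=5: rhs fails.
  j=6: rhs holds but lhs fails at k=3.
  j=7: rhs holds but lhs fails at k=3.
  j=8: rhs holds but lhs fails at k=3.
  j=9: rhs holds but lhs fails at k=3.
No witness within the range → none.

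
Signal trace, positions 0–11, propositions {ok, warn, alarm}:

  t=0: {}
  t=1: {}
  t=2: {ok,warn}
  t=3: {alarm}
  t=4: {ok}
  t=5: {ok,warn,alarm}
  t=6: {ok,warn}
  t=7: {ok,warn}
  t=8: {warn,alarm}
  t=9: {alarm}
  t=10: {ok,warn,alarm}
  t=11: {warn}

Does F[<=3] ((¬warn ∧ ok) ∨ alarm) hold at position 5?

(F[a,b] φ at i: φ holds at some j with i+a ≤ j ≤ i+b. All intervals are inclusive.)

Check ((¬warn ∧ ok) ∨ alarm) at each j in [5,8]:
  j=5: true
  j=6: false
  j=7: false
  j=8: true
Found at j=5 → formula holds.

Holds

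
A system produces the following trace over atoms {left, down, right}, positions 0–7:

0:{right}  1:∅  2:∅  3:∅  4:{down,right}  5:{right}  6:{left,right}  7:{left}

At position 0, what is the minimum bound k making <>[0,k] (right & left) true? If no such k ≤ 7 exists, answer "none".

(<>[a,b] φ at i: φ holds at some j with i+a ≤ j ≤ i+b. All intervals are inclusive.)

6

Scan j = 0,1,… for (right & left):
  j=0: fails
  j=1: fails
  j=2: fails
  j=3: fails
  j=4: fails
  j=5: fails
  j=6: holds
First hit at j=6, so smallest k = 6-0 = 6.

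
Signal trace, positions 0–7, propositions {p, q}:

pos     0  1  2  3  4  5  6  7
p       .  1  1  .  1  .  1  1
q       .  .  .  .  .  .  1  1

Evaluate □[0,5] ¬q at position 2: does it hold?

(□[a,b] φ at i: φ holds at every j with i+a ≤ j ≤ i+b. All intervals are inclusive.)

Check ¬q at every j in [2,7]:
  j=2: true
  j=3: true
  j=4: true
  j=5: true
  j=6: false
  j=7: false
Fails at j=6 → formula fails.

False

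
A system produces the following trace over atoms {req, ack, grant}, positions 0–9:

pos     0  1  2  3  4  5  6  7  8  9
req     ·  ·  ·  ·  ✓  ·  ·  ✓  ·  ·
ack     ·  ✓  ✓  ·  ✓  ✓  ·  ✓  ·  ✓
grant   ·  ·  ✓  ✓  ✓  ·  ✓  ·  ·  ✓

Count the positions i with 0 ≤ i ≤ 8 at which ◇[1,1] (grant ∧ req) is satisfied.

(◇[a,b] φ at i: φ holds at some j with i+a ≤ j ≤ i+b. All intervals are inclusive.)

Evaluate at each i in [0,8]:
  i=0: ✗ (none in [1,1])
  i=1: ✗ (none in [2,2])
  i=2: ✗ (none in [3,3])
  i=3: ✓ (witness j=4)
  i=4: ✗ (none in [5,5])
  i=5: ✗ (none in [6,6])
  i=6: ✗ (none in [7,7])
  i=7: ✗ (none in [8,8])
  i=8: ✗ (none in [9,9])
Positions where it holds: {3} → 1.

1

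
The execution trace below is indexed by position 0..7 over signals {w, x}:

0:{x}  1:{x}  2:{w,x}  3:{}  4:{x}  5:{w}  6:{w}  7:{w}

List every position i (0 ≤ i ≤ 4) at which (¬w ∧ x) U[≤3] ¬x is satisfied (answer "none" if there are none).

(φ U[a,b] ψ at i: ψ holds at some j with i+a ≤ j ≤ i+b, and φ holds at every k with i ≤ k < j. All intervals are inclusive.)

3, 4

Evaluate at each i in [0,4]:
  i=0: ✗ (lhs fails at k=2 before rhs at j=3)
  i=1: ✗ (lhs fails at k=2 before rhs at j=3)
  i=2: ✗ (lhs fails at k=2 before rhs at j=3)
  i=3: ✓ (rhs at j=3)
  i=4: ✓ (rhs at j=5; lhs holds on [4,4])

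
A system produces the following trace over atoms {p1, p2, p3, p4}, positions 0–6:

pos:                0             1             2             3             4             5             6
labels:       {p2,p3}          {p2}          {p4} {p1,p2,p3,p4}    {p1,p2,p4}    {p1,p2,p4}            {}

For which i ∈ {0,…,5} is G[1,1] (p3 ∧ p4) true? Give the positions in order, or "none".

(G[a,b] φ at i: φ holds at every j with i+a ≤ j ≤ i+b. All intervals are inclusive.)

Evaluate at each i in [0,5]:
  i=0: ✗ (fails at j=1)
  i=1: ✗ (fails at j=2)
  i=2: ✓ (all of [3,3])
  i=3: ✗ (fails at j=4)
  i=4: ✗ (fails at j=5)
  i=5: ✗ (fails at j=6)

2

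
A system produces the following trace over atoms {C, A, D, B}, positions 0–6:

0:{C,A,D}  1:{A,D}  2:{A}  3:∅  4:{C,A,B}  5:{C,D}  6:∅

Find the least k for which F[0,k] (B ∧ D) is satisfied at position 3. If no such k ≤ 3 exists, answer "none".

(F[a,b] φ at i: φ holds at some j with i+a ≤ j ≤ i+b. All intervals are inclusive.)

none

Scan j = 3,4,… for (B ∧ D):
  j=3: fails
  j=4: fails
  j=5: fails
  j=6: fails
No j in [3,6] satisfies it → none.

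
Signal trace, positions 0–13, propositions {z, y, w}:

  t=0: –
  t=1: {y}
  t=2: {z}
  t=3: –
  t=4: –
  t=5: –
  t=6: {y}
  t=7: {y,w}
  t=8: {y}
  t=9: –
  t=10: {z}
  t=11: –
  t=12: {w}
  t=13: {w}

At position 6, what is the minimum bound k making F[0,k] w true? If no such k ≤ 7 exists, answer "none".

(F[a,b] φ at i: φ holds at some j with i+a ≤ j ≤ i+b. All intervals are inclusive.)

Scan j = 6,7,… for w:
  j=6: fails
  j=7: holds
First hit at j=7, so smallest k = 7-6 = 1.

1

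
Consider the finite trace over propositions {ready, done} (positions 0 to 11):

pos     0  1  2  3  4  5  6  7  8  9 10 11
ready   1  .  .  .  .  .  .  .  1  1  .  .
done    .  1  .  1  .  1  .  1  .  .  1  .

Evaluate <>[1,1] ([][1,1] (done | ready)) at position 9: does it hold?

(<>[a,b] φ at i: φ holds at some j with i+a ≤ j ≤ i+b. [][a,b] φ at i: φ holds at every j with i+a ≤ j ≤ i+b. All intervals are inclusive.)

No

Check [][1,1] (done | ready) at each j in [10,10]:
  j=10: fails at 11
No position in the window satisfies it → formula fails.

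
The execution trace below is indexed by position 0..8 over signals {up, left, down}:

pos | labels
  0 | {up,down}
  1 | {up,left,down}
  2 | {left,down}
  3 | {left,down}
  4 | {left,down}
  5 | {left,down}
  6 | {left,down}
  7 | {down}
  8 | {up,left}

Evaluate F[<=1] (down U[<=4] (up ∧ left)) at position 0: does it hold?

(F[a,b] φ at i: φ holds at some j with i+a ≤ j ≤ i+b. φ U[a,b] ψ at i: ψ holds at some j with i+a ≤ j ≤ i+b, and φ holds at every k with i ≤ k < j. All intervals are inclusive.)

Holds

Check (down U[<=4] (up ∧ left)) at each j in [0,1]:
  j=0: holds
  j=1: holds
Found at j=0 → formula holds.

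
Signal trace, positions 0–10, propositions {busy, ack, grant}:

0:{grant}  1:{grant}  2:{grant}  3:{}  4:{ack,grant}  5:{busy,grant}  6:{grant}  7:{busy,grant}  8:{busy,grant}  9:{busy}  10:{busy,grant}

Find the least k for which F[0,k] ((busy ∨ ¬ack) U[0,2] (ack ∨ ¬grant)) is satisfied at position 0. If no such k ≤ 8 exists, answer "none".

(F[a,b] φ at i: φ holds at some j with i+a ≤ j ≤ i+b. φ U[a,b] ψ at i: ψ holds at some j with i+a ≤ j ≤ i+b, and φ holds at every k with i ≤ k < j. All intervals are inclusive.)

1

Scan j = 0,1,… for ((busy ∨ ¬ack) U[0,2] (ack ∨ ¬grant)):
  j=0: fails
  j=1: holds
First hit at j=1, so smallest k = 1-0 = 1.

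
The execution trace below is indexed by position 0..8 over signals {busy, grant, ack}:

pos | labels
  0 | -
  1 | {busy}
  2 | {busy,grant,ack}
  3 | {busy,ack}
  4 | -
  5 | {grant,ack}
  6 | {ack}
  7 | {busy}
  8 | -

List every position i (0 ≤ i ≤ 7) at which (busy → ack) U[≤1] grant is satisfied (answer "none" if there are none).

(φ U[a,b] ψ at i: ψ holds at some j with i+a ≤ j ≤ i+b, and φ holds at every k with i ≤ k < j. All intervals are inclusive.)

Evaluate at each i in [0,7]:
  i=0: ✗ (no rhs in [0,1])
  i=1: ✗ (lhs fails at k=1 before rhs at j=2)
  i=2: ✓ (rhs at j=2)
  i=3: ✗ (no rhs in [3,4])
  i=4: ✓ (rhs at j=5; lhs holds on [4,4])
  i=5: ✓ (rhs at j=5)
  i=6: ✗ (no rhs in [6,7])
  i=7: ✗ (no rhs in [7,8])

2, 4, 5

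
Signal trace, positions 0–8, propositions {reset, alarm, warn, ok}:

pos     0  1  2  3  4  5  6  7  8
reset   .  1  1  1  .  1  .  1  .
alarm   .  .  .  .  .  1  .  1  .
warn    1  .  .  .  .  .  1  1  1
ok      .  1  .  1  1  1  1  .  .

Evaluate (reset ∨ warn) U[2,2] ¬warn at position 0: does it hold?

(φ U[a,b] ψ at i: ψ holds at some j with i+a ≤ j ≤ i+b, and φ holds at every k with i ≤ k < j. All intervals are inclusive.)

Need some j in [2,2] with ¬warn, and (reset ∨ warn) at every k in [0,j-1].
  j=2: ¬warn holds; (reset ∨ warn) holds at every k in [0,1] → satisfied.

Yes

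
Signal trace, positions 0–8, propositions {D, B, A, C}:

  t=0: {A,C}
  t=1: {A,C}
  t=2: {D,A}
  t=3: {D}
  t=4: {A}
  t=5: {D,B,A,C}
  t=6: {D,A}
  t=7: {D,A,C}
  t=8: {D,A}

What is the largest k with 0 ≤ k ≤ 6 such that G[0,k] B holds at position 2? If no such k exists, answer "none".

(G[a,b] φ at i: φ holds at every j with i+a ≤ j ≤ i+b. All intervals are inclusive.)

B must hold from j=2 onward; find where it first fails.
  j=2: fails → no k works.

none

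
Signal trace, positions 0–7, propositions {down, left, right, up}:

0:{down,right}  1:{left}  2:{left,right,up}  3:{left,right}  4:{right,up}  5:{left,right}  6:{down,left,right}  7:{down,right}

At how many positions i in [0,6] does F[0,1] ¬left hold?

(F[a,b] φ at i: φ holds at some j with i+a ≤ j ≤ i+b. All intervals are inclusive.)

4

Evaluate at each i in [0,6]:
  i=0: ✓ (witness j=0)
  i=1: ✗ (none in [1,2])
  i=2: ✗ (none in [2,3])
  i=3: ✓ (witness j=4)
  i=4: ✓ (witness j=4)
  i=5: ✗ (none in [5,6])
  i=6: ✓ (witness j=7)
Positions where it holds: {0, 3, 4, 6} → 4.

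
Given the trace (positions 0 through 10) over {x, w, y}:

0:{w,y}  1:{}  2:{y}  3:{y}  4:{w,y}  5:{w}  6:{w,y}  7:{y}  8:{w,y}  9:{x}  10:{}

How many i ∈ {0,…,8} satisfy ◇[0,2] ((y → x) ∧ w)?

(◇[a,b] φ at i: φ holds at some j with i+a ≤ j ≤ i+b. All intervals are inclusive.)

3

Evaluate at each i in [0,8]:
  i=0: ✗ (none in [0,2])
  i=1: ✗ (none in [1,3])
  i=2: ✗ (none in [2,4])
  i=3: ✓ (witness j=5)
  i=4: ✓ (witness j=5)
  i=5: ✓ (witness j=5)
  i=6: ✗ (none in [6,8])
  i=7: ✗ (none in [7,9])
  i=8: ✗ (none in [8,10])
Positions where it holds: {3, 4, 5} → 3.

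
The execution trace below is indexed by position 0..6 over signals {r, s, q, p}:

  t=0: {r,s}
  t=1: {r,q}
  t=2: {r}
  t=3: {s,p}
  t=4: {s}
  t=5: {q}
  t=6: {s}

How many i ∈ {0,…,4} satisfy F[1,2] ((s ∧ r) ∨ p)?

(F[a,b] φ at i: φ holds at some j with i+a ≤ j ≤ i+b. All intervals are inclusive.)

Evaluate at each i in [0,4]:
  i=0: ✗ (none in [1,2])
  i=1: ✓ (witness j=3)
  i=2: ✓ (witness j=3)
  i=3: ✗ (none in [4,5])
  i=4: ✗ (none in [5,6])
Positions where it holds: {1, 2} → 2.

2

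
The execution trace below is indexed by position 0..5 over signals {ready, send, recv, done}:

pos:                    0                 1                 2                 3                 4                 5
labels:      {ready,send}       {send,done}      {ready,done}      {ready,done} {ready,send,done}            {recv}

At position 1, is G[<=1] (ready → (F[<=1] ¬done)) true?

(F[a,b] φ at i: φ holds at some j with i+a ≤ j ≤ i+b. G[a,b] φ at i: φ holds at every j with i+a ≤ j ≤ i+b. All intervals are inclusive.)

Check (ready → (F[<=1] ¬done)) at every j in [1,2]:
  j=1: antecedent false → ✓
  j=2: antecedent true; consequent fails (none in [2,3]) → ✗
Fails at j=2 → formula fails.

No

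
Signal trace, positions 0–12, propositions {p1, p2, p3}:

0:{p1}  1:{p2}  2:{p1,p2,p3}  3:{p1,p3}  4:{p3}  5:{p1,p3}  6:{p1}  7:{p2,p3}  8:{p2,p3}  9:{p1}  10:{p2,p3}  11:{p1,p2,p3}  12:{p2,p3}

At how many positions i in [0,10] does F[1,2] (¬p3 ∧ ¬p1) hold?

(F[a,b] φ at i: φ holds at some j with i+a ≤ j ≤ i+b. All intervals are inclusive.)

1

Evaluate at each i in [0,10]:
  i=0: ✓ (witness j=1)
  i=1: ✗ (none in [2,3])
  i=2: ✗ (none in [3,4])
  i=3: ✗ (none in [4,5])
  i=4: ✗ (none in [5,6])
  i=5: ✗ (none in [6,7])
  i=6: ✗ (none in [7,8])
  i=7: ✗ (none in [8,9])
  i=8: ✗ (none in [9,10])
  i=9: ✗ (none in [10,11])
  i=10: ✗ (none in [11,12])
Positions where it holds: {0} → 1.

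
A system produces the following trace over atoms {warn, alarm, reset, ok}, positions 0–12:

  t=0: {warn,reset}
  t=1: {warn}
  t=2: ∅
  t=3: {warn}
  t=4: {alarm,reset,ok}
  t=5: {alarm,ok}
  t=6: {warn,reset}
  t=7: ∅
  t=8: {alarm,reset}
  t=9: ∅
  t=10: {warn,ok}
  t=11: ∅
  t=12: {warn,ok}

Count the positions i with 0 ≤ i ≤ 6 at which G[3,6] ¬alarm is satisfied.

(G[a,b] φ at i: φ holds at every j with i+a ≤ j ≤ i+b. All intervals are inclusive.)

1

Evaluate at each i in [0,6]:
  i=0: ✗ (fails at j=4)
  i=1: ✗ (fails at j=4)
  i=2: ✗ (fails at j=5)
  i=3: ✗ (fails at j=8)
  i=4: ✗ (fails at j=8)
  i=5: ✗ (fails at j=8)
  i=6: ✓ (all of [9,12])
Positions where it holds: {6} → 1.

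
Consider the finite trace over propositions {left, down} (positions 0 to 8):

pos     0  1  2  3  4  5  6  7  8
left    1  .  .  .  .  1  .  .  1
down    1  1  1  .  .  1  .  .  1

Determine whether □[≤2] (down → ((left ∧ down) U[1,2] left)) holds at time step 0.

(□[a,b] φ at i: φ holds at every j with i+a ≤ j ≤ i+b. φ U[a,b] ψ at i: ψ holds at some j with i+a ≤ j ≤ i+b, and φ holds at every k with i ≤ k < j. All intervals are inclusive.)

Does not hold

Check (down → ((left ∧ down) U[1,2] left)) at every j in [0,2]:
  j=0: antecedent true; consequent fails → ✗
  j=1: antecedent true; consequent fails → ✗
  j=2: antecedent true; consequent fails → ✗
Fails at j=0 → formula fails.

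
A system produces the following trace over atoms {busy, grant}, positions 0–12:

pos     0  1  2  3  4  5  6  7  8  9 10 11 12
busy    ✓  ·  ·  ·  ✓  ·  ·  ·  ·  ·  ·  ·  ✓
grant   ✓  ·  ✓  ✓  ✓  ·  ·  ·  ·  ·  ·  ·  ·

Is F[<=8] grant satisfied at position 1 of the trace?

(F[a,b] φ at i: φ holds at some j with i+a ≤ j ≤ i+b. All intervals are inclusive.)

True

Check grant at each j in [1,9]:
  j=1: false
  j=2: true
  j=3: true
  j=4: true
  j=5: false
  j=6: false
  j=7: false
  j=8: false
  j=9: false
Found at j=2 → formula holds.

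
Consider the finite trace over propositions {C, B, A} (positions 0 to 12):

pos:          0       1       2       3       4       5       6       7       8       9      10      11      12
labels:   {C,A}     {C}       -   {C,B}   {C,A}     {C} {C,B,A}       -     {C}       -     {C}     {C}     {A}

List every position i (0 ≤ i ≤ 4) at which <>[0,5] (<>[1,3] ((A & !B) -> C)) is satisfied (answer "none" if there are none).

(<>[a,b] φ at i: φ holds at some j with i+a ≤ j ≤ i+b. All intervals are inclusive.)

0, 1, 2, 3, 4

Evaluate at each i in [0,4]:
  i=0: ✓ (witness j=0)
  i=1: ✓ (witness j=1)
  i=2: ✓ (witness j=2)
  i=3: ✓ (witness j=3)
  i=4: ✓ (witness j=4)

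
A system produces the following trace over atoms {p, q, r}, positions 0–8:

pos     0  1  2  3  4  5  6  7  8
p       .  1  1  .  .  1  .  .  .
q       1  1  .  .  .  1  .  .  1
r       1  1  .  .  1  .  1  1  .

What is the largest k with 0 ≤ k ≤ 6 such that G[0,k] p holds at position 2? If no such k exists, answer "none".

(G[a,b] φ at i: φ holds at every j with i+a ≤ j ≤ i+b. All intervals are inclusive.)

p must hold from j=2 onward; find where it first fails.
  j=2: holds
  j=3: fails
Holds on [2,2], so largest k = 0.

0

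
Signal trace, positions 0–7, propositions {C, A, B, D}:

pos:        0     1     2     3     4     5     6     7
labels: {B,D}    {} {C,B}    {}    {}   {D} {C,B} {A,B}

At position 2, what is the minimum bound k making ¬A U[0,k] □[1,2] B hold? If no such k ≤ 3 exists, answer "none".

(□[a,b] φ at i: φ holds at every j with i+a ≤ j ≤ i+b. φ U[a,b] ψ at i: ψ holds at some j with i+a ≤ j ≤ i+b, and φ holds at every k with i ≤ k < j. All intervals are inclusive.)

3

Need earliest j ≥ 2 with □[1,2] B, and ¬A at every k in [2,j-1].
  j=2: rhs fails.
  j=3: rhs fails.
  j=4: rhs fails.
  j=5: rhs holds; lhs holds on [2,4]. k = 3.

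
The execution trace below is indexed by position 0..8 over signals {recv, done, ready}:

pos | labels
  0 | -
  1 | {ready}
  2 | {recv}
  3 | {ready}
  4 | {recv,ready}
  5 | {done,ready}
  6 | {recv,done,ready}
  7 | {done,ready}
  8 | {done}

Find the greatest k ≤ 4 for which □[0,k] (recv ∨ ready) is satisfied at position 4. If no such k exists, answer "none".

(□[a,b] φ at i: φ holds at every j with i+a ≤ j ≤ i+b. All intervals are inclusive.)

3

(recv ∨ ready) must hold from j=4 onward; find where it first fails.
  j=4: holds
  j=5: holds
  j=6: holds
  j=7: holds
  j=8: fails
Holds on [4,7], so largest k = 3.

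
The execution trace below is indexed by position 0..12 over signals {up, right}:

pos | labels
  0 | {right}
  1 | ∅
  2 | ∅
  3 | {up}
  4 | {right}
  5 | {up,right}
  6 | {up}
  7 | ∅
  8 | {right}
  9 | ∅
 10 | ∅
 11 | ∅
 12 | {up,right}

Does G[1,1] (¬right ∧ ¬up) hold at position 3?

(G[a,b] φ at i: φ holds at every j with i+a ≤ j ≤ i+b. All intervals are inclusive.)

Does not hold

Check (¬right ∧ ¬up) at every j in [4,4]:
  j=4: false
Fails at j=4 → formula fails.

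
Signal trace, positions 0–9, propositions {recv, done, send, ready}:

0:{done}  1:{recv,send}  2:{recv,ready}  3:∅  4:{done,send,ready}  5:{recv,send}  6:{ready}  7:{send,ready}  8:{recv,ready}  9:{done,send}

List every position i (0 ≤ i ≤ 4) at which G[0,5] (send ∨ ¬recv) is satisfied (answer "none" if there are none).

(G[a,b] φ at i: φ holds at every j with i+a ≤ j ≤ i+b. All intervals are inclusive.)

none

Evaluate at each i in [0,4]:
  i=0: ✗ (fails at j=2)
  i=1: ✗ (fails at j=2)
  i=2: ✗ (fails at j=2)
  i=3: ✗ (fails at j=8)
  i=4: ✗ (fails at j=8)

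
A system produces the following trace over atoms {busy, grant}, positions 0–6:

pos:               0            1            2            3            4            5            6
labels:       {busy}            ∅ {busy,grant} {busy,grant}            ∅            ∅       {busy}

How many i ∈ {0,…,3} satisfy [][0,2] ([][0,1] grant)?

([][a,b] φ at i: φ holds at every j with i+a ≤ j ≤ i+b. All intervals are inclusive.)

0

Evaluate at each i in [0,3]:
  i=0: ✗ (fails at j=0)
  i=1: ✗ (fails at j=1)
  i=2: ✗ (fails at j=3)
  i=3: ✗ (fails at j=3)
Positions where it holds: {} → 0.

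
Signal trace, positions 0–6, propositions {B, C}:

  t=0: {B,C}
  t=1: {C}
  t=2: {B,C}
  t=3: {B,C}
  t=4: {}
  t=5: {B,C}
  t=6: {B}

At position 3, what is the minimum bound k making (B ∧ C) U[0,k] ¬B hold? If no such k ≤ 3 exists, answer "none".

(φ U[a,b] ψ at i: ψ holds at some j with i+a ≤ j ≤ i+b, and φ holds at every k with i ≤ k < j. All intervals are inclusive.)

1

Need earliest j ≥ 3 with ¬B, and (B ∧ C) at every k in [3,j-1].
  j=3: rhs fails.
  j=4: rhs holds; lhs holds on [3,3]. k = 1.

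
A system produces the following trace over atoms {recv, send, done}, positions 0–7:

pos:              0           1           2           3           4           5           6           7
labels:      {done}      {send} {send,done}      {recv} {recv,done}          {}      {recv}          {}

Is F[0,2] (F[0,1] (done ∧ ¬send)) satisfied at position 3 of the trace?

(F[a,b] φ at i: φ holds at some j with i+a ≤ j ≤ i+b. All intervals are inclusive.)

Check F[0,1] (done ∧ ¬send) at each j in [3,5]:
  j=3: holds (witness at 4)
  j=4: holds (witness at 4)
  j=5: fails (none in [5,6])
Found at j=3 → formula holds.

Yes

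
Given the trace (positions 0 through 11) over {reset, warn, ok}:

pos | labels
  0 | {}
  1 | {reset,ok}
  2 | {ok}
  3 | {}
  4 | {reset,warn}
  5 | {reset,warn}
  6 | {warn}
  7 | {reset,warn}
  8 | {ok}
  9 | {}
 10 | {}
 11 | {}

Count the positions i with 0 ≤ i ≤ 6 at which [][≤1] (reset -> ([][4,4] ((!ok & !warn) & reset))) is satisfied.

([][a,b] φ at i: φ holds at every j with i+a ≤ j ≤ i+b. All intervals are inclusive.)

1

Evaluate at each i in [0,6]:
  i=0: ✗ (fails at j=1)
  i=1: ✗ (fails at j=1)
  i=2: ✓ (all of [2,3])
  i=3: ✗ (fails at j=4)
  i=4: ✗ (fails at j=4)
  i=5: ✗ (fails at j=5)
  i=6: ✗ (fails at j=7)
Positions where it holds: {2} → 1.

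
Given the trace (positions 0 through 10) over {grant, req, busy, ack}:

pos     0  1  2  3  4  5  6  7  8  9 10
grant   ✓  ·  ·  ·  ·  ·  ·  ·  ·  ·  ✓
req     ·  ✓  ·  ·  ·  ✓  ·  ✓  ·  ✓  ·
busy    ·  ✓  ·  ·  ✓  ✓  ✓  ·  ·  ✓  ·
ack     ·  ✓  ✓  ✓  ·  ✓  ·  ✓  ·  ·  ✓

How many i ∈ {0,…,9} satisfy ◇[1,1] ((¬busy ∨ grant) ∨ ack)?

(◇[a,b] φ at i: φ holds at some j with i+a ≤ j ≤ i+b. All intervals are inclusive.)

Evaluate at each i in [0,9]:
  i=0: ✓ (witness j=1)
  i=1: ✓ (witness j=2)
  i=2: ✓ (witness j=3)
  i=3: ✗ (none in [4,4])
  i=4: ✓ (witness j=5)
  i=5: ✗ (none in [6,6])
  i=6: ✓ (witness j=7)
  i=7: ✓ (witness j=8)
  i=8: ✗ (none in [9,9])
  i=9: ✓ (witness j=10)
Positions where it holds: {0, 1, 2, 4, 6, 7, 9} → 7.

7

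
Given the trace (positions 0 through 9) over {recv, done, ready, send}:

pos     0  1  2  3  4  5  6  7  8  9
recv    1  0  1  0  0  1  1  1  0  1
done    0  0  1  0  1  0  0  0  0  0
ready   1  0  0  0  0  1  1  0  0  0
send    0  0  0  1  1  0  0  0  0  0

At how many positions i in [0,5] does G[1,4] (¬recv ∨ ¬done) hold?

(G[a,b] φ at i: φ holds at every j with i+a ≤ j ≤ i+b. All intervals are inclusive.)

Evaluate at each i in [0,5]:
  i=0: ✗ (fails at j=2)
  i=1: ✗ (fails at j=2)
  i=2: ✓ (all of [3,6])
  i=3: ✓ (all of [4,7])
  i=4: ✓ (all of [5,8])
  i=5: ✓ (all of [6,9])
Positions where it holds: {2, 3, 4, 5} → 4.

4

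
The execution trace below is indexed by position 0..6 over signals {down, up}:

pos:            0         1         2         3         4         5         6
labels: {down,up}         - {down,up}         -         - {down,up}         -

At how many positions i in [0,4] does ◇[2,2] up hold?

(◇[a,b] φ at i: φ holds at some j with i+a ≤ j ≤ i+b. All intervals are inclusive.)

2

Evaluate at each i in [0,4]:
  i=0: ✓ (witness j=2)
  i=1: ✗ (none in [3,3])
  i=2: ✗ (none in [4,4])
  i=3: ✓ (witness j=5)
  i=4: ✗ (none in [6,6])
Positions where it holds: {0, 3} → 2.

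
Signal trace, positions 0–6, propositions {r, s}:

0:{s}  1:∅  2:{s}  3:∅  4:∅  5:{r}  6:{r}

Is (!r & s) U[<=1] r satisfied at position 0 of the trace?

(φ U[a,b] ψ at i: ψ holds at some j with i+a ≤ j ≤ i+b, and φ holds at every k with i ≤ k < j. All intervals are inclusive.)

Need some j in [0,1] with r, and (!r & s) at every k in [0,j-1].
  j=0: r false.
  j=1: r false.
No j in the window works → until fails.

No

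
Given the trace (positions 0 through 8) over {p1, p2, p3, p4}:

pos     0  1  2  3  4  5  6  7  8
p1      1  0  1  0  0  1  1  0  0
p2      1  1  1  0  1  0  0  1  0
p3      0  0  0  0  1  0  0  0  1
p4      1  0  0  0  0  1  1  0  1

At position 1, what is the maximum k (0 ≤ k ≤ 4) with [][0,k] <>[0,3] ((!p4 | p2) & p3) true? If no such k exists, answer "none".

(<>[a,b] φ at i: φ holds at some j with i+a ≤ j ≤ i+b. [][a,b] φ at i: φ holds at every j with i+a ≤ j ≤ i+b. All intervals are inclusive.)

<>[0,3] ((!p4 | p2) & p3) must hold from j=1 onward; find where it first fails.
  j=1: holds
  j=2: holds
  j=3: holds
  j=4: holds
  j=5: fails
Holds on [1,4], so largest k = 3.

3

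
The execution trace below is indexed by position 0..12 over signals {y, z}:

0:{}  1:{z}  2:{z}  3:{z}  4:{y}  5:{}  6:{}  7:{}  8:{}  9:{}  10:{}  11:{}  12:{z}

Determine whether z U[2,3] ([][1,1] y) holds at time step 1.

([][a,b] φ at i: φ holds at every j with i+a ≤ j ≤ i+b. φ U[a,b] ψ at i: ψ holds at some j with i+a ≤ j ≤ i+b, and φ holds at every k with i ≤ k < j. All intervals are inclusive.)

Need some j in [3,4] with [][1,1] y, and z at every k in [1,j-1].
  j=3: [][1,1] y holds; z holds at every k in [1,2] → satisfied.

True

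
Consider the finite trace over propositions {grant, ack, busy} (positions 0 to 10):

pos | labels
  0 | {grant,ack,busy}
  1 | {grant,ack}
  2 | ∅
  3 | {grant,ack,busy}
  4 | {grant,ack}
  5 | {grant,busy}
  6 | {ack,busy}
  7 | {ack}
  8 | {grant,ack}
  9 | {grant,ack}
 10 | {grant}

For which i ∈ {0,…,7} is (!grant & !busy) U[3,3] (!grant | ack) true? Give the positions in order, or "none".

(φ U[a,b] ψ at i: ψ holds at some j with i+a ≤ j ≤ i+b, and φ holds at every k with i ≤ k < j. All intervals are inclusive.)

Evaluate at each i in [0,7]:
  i=0: ✗ (lhs fails at k=0 before rhs at j=3)
  i=1: ✗ (lhs fails at k=1 before rhs at j=4)
  i=2: ✗ (no rhs in [5,5])
  i=3: ✗ (lhs fails at k=3 before rhs at j=6)
  i=4: ✗ (lhs fails at k=4 before rhs at j=7)
  i=5: ✗ (lhs fails at k=5 before rhs at j=8)
  i=6: ✗ (lhs fails at k=6 before rhs at j=9)
  i=7: ✗ (no rhs in [10,10])

none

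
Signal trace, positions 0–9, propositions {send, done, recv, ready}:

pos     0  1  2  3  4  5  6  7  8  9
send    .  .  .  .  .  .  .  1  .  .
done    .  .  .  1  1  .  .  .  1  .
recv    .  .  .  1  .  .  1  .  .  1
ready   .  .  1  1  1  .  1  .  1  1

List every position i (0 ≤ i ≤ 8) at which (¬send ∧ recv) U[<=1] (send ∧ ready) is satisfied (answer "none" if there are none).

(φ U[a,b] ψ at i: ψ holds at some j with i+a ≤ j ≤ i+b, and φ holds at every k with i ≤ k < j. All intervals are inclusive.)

Evaluate at each i in [0,8]:
  i=0: ✗ (no rhs in [0,1])
  i=1: ✗ (no rhs in [1,2])
  i=2: ✗ (no rhs in [2,3])
  i=3: ✗ (no rhs in [3,4])
  i=4: ✗ (no rhs in [4,5])
  i=5: ✗ (no rhs in [5,6])
  i=6: ✗ (no rhs in [6,7])
  i=7: ✗ (no rhs in [7,8])
  i=8: ✗ (no rhs in [8,9])

none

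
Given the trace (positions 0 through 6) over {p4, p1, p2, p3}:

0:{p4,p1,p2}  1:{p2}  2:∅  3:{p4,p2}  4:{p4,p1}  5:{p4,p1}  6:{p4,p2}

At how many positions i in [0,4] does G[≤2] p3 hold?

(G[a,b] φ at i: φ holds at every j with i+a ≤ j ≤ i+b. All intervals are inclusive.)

0

Evaluate at each i in [0,4]:
  i=0: ✗ (fails at j=0)
  i=1: ✗ (fails at j=1)
  i=2: ✗ (fails at j=2)
  i=3: ✗ (fails at j=3)
  i=4: ✗ (fails at j=4)
Positions where it holds: {} → 0.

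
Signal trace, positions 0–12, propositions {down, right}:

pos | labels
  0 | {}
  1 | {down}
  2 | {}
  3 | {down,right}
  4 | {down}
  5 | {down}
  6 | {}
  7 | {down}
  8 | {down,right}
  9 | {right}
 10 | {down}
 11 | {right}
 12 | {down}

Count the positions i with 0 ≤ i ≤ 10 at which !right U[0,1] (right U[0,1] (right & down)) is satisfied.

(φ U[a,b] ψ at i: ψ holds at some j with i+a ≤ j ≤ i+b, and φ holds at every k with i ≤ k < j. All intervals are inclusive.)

4

Evaluate at each i in [0,10]:
  i=0: ✗ (no rhs in [0,1])
  i=1: ✗ (no rhs in [1,2])
  i=2: ✓ (rhs at j=3; lhs holds on [2,2])
  i=3: ✓ (rhs at j=3)
  i=4: ✗ (no rhs in [4,5])
  i=5: ✗ (no rhs in [5,6])
  i=6: ✗ (no rhs in [6,7])
  i=7: ✓ (rhs at j=8; lhs holds on [7,7])
  i=8: ✓ (rhs at j=8)
  i=9: ✗ (no rhs in [9,10])
  i=10: ✗ (no rhs in [10,11])
Positions where it holds: {2, 3, 7, 8} → 4.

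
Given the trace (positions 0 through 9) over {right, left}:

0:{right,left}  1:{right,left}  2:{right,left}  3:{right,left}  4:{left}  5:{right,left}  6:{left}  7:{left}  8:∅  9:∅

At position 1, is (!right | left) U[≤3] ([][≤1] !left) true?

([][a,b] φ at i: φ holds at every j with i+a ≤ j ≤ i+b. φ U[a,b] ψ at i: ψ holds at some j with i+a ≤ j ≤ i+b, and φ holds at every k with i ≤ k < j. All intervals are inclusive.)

False

Need some j in [1,4] with [][≤1] !left, and (!right | left) at every k in [1,j-1].
  j=1: [][≤1] !left — fails at 1.
  j=2: [][≤1] !left — fails at 2.
  j=3: [][≤1] !left — fails at 3.
  j=4: [][≤1] !left — fails at 4.
No j in the window works → until fails.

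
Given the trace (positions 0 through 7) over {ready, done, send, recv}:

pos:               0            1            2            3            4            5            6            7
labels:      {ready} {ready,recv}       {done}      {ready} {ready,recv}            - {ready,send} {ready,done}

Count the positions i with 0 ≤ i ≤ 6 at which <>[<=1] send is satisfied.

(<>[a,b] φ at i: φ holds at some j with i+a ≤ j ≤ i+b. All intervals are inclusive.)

2

Evaluate at each i in [0,6]:
  i=0: ✗ (none in [0,1])
  i=1: ✗ (none in [1,2])
  i=2: ✗ (none in [2,3])
  i=3: ✗ (none in [3,4])
  i=4: ✗ (none in [4,5])
  i=5: ✓ (witness j=6)
  i=6: ✓ (witness j=6)
Positions where it holds: {5, 6} → 2.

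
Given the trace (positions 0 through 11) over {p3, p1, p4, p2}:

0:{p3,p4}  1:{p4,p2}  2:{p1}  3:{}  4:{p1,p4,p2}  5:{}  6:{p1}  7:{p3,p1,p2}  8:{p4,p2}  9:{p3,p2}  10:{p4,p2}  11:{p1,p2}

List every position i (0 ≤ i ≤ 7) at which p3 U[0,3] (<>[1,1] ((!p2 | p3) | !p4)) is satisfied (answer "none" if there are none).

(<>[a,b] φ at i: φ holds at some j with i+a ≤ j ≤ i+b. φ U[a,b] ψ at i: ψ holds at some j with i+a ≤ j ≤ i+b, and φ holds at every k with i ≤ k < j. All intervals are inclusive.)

Evaluate at each i in [0,7]:
  i=0: ✓ (rhs at j=1; lhs holds on [0,0])
  i=1: ✓ (rhs at j=1)
  i=2: ✓ (rhs at j=2)
  i=3: ✗ (lhs fails at k=3 before rhs at j=4)
  i=4: ✓ (rhs at j=4)
  i=5: ✓ (rhs at j=5)
  i=6: ✓ (rhs at j=6)
  i=7: ✓ (rhs at j=8; lhs holds on [7,7])

0, 1, 2, 4, 5, 6, 7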